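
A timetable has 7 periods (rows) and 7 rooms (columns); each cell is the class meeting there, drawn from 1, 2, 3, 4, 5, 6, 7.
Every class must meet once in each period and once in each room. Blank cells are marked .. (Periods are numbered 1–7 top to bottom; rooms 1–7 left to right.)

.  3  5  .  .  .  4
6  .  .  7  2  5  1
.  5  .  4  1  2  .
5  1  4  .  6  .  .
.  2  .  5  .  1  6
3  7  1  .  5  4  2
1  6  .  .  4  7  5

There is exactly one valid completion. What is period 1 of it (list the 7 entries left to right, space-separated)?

2 3 5 1 7 6 4

Period 1, room 5: period 1 has {3, 4, 5} and room 5 has {1, 2, 4, 5, 6}, leaving only 7.
Period 1, room 1: period 1 has {3, 4, 5, 7} and room 1 has {1, 3, 5, 6}, leaving only 2.
Period 1, room 6: period 1 has {2, 3, 4, 5, 7} and room 6 has {1, 2, 4, 5, 7}, leaving only 6.
Period 1, room 4: period 1 has {2, 3, 4, 5, 6, 7} and room 4 has {4, 5, 7}, leaving only 1.
So period 1 reads: 2 3 5 1 7 6 4.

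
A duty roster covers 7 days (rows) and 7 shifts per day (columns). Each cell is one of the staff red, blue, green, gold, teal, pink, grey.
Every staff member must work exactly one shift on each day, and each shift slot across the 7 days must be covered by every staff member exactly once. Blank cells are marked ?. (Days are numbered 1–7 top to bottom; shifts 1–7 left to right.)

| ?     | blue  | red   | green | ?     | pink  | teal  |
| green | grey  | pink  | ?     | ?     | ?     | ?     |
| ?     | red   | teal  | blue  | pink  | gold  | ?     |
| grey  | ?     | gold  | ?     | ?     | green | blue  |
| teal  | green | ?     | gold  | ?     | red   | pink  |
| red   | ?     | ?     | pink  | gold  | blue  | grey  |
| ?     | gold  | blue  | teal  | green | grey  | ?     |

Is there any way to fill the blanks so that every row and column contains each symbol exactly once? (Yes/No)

No

Day 3, shift 1: day 3 together with shift 1 already contain {red, blue, green, gold, teal, pink, grey} — every symbol — so nothing can go there. The grid has no valid completion.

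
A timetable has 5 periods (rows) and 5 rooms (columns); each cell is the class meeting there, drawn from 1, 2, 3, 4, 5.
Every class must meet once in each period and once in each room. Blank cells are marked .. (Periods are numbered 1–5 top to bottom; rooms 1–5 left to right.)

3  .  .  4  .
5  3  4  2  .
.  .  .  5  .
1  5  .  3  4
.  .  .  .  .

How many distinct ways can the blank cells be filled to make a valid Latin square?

3

Period 1, room 2: eliminating its period and room leaves {1, 2}.
Period 1, room 3: eliminating its period and room leaves {1, 2, 5}.
Period 1, room 5: eliminating its period and room leaves {1, 2, 5}.
Period 2, room 5: eliminating its period and room leaves {1}.
Period 3, room 1: eliminating its period and room leaves {2, 4}.
Period 3, room 2: eliminating its period and room leaves {1, 2, 4}.
Period 3, room 3: eliminating its period and room leaves {1, 2, 3}.
Period 3, room 5: eliminating its period and room leaves {1, 2, 3}.
Period 4, room 3: eliminating its period and room leaves {2}.
Period 5, room 1: eliminating its period and room leaves {2, 4}.
Period 5, room 2: eliminating its period and room leaves {1, 2, 4}.
Period 5, room 3: eliminating its period and room leaves {1, 2, 3, 5}.
Period 5, room 4: eliminating its period and room leaves {1}.
Period 5, room 5: eliminating its period and room leaves {1, 2, 3, 5}.
Enumerating the assignments across these blanks that avoid any period or room repeat gives 3 completions.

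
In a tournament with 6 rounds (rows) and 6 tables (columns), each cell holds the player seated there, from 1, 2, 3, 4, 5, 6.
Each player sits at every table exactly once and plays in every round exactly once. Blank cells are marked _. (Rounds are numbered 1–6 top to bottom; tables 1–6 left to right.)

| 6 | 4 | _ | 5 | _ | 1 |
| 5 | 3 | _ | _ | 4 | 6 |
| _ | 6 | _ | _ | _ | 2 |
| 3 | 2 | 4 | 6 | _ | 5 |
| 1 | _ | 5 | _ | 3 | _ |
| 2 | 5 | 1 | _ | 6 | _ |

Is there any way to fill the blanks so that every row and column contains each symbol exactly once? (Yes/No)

No

Round 5, table 2: round 5 together with table 2 already contain {1, 2, 3, 4, 5, 6} — every symbol — so nothing can go there. The grid has no valid completion.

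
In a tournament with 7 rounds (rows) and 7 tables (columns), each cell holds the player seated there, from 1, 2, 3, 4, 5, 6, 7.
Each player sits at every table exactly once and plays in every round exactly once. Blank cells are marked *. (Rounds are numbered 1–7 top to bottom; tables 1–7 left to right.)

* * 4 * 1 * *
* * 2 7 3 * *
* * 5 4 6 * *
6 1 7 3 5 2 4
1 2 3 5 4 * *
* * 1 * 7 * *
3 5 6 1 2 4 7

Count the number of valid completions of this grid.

Round 1, table 1: eliminating its round and table leaves {2, 5, 7}.
Round 1, table 2: eliminating its round and table leaves {3, 6, 7}.
Round 1, table 4: eliminating its round and table leaves {2, 6}.
Round 1, table 6: eliminating its round and table leaves {3, 5, 6, 7}.
Round 1, table 7: eliminating its round and table leaves {2, 3, 5, 6}.
Round 2, table 1: eliminating its round and table leaves {4, 5}.
Round 2, table 2: eliminating its round and table leaves {4, 6}.
Round 2, table 6: eliminating its round and table leaves {1, 5, 6}.
Round 2, table 7: eliminating its round and table leaves {1, 5, 6}.
Round 3, table 1: eliminating its round and table leaves {2, 7}.
Round 3, table 2: eliminating its round and table leaves {3, 7}.
Round 3, table 6: eliminating its round and table leaves {1, 3, 7}.
Round 3, table 7: eliminating its round and table leaves {1, 2, 3}.
Round 5, table 6: eliminating its round and table leaves {6, 7}.
Round 5, table 7: eliminating its round and table leaves {6}.
Round 6, table 1: eliminating its round and table leaves {2, 4, 5}.
Round 6, table 2: eliminating its round and table leaves {3, 4, 6}.
Round 6, table 4: eliminating its round and table leaves {2, 6}.
Round 6, table 6: eliminating its round and table leaves {3, 5, 6}.
Round 6, table 7: eliminating its round and table leaves {2, 3, 5, 6}.
Enumerating the assignments across these blanks that avoid any round or table repeat gives 8 completions.

8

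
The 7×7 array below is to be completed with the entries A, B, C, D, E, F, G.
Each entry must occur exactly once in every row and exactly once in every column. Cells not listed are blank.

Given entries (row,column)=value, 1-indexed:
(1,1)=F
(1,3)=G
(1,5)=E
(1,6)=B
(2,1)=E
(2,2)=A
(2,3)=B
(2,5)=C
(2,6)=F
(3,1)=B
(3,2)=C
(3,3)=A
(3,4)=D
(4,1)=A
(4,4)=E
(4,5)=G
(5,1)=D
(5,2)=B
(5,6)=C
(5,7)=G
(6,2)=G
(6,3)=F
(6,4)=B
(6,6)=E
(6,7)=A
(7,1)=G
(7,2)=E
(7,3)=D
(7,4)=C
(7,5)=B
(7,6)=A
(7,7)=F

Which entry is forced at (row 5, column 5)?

Row 1, column 2: row 1 has {B, E, F, G} and column 2 has {A, B, C, E, G}, leaving only D.
Row 1, column 4: row 1 has {B, D, E, F, G} and column 4 has {B, C, D, E}, leaving only A.
Row 1, column 7: row 1 has {A, B, D, E, F, G} and column 7 has {A, F, G}, leaving only C.
Row 2, column 4: row 2 has {A, B, C, E, F} and column 4 has {A, B, C, D, E}, leaving only G.
Row 2, column 7: row 2 has {A, B, C, E, F, G} and column 7 has {A, C, F, G}, leaving only D.
Row 3, column 5: row 3 has {A, B, C, D} and column 5 has {B, C, E, G}, leaving only F.
Row 5 already has {B, C, D, G} and column 5 already has {B, C, E, F, G}, so row 5, column 5 must be A.

A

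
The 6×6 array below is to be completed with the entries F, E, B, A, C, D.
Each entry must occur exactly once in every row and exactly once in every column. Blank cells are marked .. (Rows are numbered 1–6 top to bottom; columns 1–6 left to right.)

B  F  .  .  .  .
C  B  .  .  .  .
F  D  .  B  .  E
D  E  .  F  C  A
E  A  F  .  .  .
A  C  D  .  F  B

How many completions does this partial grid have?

3

Row 1, column 3: eliminating its row and column leaves {E, A, C}.
Row 1, column 4: eliminating its row and column leaves {E, A, C, D}.
Row 1, column 5: eliminating its row and column leaves {E, A, D}.
Row 1, column 6: eliminating its row and column leaves {C, D}.
Row 2, column 3: eliminating its row and column leaves {E, A}.
Row 2, column 4: eliminating its row and column leaves {E, A, D}.
Row 2, column 5: eliminating its row and column leaves {E, A, D}.
Row 2, column 6: eliminating its row and column leaves {F, D}.
Row 3, column 3: eliminating its row and column leaves {A, C}.
Row 3, column 5: eliminating its row and column leaves {A}.
Row 4, column 3: eliminating its row and column leaves {B}.
Row 5, column 4: eliminating its row and column leaves {C, D}.
Row 5, column 5: eliminating its row and column leaves {B, D}.
Row 5, column 6: eliminating its row and column leaves {C, D}.
Row 6, column 4: eliminating its row and column leaves {E}.
Enumerating the assignments across these blanks that avoid any row or column repeat gives 3 completions.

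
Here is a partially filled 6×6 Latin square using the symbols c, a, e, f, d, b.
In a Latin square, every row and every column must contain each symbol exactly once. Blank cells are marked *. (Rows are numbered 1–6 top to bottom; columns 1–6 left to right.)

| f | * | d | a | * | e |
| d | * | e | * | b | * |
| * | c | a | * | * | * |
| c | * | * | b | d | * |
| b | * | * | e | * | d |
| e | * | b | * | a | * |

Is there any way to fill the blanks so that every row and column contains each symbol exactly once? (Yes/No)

Row 3, column 1: row 3 together with column 1 already contain {c, a, e, f, d, b} — every symbol — so nothing can go there. The grid has no valid completion.

No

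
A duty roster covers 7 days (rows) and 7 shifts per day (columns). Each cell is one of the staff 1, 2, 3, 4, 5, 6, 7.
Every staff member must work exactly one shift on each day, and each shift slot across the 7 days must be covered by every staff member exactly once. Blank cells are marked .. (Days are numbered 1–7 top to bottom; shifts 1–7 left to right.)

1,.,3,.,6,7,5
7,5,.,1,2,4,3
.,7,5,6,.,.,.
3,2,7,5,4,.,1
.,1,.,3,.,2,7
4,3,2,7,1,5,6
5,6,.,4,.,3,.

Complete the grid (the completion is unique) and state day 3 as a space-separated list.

2 7 5 6 3 1 4

Day 3, shift 1: day 3 has {5, 6, 7} and shift 1 has {1, 3, 4, 5, 7}, leaving only 2.
Day 3, shift 5: day 3 has {2, 5, 6, 7} and shift 5 has {1, 2, 4, 6}, leaving only 3.
Day 3, shift 6: day 3 has {2, 3, 5, 6, 7} and shift 6 has {2, 3, 4, 5, 7}, leaving only 1.
Day 3, shift 7: day 3 has {1, 2, 3, 5, 6, 7} and shift 7 has {1, 3, 5, 6, 7}, leaving only 4.
So day 3 reads: 2 7 5 6 3 1 4.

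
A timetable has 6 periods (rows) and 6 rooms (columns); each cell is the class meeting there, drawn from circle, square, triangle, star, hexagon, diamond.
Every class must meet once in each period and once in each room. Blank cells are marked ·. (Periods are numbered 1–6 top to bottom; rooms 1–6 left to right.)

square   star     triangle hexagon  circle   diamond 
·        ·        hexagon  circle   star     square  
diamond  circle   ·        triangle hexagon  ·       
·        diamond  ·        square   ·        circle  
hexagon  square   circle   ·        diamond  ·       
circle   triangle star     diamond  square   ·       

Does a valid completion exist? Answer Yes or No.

Period 2, room 2: period 2 together with room 2 already contain {circle, square, triangle, star, hexagon, diamond} — every symbol — so nothing can go there. The grid has no valid completion.

No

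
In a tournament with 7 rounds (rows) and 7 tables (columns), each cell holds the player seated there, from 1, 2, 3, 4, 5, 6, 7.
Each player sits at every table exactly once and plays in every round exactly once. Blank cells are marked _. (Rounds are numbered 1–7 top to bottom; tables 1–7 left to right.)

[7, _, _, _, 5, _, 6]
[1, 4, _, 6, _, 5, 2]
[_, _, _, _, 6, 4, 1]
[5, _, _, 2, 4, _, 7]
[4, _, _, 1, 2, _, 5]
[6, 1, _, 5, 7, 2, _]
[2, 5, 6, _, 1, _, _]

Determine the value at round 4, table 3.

Round 2, table 5: round 2 has {1, 2, 4, 5, 6} and table 5 has {1, 2, 4, 5, 6, 7}, leaving only 3.
Round 2, table 3: round 2 has {1, 2, 3, 4, 5, 6} and table 3 has {6}, leaving only 7.
Round 3, table 1: round 3 has {1, 4, 6} and table 1 has {1, 2, 4, 5, 6, 7}, leaving only 3.
Round 3, table 4: round 3 has {1, 3, 4, 6} and table 4 has {1, 2, 5, 6}, leaving only 7.
Round 3, table 2: round 3 has {1, 3, 4, 6, 7} and table 2 has {1, 4, 5}, leaving only 2.
Round 1, table 2: round 1 has {5, 6, 7} and table 2 has {1, 2, 4, 5}, leaving only 3.
Round 1, table 4: round 1 has {3, 5, 6, 7} and table 4 has {1, 2, 5, 6, 7}, leaving only 4.
Round 1, table 6: round 1 has {3, 4, 5, 6, 7} and table 6 has {2, 4, 5}, leaving only 1.
Round 1, table 3: round 1 has {1, 3, 4, 5, 6, 7} and table 3 has {6, 7}, leaving only 2.
Round 3, table 3: round 3 has {1, 2, 3, 4, 6, 7} and table 3 has {2, 6, 7}, leaving only 5.
Round 4, table 2: round 4 has {2, 4, 5, 7} and table 2 has {1, 2, 3, 4, 5}, leaving only 6.
Round 4, table 6: round 4 has {2, 4, 5, 6, 7} and table 6 has {1, 2, 4, 5}, leaving only 3.
Round 4 already has {2, 3, 4, 5, 6, 7} and table 3 already has {2, 5, 6, 7}, so round 4, table 3 must be 1.

1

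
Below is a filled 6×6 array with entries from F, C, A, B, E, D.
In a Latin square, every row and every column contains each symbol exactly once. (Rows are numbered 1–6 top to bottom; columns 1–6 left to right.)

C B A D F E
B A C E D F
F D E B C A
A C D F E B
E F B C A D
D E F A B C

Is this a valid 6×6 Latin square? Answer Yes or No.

Each row is a permutation of the 6 symbols, and so is each column.

Yes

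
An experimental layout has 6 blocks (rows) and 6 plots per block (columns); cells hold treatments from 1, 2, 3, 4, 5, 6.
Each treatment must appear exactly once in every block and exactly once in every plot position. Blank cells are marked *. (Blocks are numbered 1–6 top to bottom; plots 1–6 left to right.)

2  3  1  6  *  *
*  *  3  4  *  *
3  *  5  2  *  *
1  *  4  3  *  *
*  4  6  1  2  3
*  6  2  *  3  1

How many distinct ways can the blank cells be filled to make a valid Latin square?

3

Block 1, plot 5: eliminating its block and plot leaves {4, 5}.
Block 1, plot 6: eliminating its block and plot leaves {4, 5}.
Block 2, plot 1: eliminating its block and plot leaves {5, 6}.
Block 2, plot 2: eliminating its block and plot leaves {1, 2, 5}.
Block 2, plot 5: eliminating its block and plot leaves {1, 5, 6}.
Block 2, plot 6: eliminating its block and plot leaves {2, 5, 6}.
Block 3, plot 2: eliminating its block and plot leaves {1}.
Block 3, plot 5: eliminating its block and plot leaves {1, 4, 6}.
Block 3, plot 6: eliminating its block and plot leaves {4, 6}.
Block 4, plot 2: eliminating its block and plot leaves {2, 5}.
Block 4, plot 5: eliminating its block and plot leaves {5, 6}.
Block 4, plot 6: eliminating its block and plot leaves {2, 5, 6}.
Block 5, plot 1: eliminating its block and plot leaves {5}.
Block 6, plot 1: eliminating its block and plot leaves {4, 5}.
Block 6, plot 4: eliminating its block and plot leaves {5}.
Enumerating the assignments across these blanks that avoid any block or plot repeat gives 3 completions.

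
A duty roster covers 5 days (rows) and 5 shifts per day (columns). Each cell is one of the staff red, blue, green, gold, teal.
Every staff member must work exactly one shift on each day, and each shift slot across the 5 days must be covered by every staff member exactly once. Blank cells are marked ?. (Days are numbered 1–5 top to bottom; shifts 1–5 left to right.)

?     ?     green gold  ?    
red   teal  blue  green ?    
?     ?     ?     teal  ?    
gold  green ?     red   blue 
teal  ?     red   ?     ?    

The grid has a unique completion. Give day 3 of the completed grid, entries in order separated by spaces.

Day 3, shift 3: day 3 has {teal} and shift 3 has {red, blue, green}, leaving only gold.
Day 1, shift 1: day 1 has {green, gold} and shift 1 has {red, gold, teal}, leaving only blue.
Day 3, shift 1: day 3 has {gold, teal} and shift 1 has {red, blue, gold, teal}, leaving only green.
Day 3, shift 5: day 3 has {green, gold, teal} and shift 5 has {blue}, leaving only red.
Day 3, shift 2: day 3 has {red, green, gold, teal} and shift 2 has {green, teal}, leaving only blue.
So day 3 reads: green blue gold teal red.

green blue gold teal red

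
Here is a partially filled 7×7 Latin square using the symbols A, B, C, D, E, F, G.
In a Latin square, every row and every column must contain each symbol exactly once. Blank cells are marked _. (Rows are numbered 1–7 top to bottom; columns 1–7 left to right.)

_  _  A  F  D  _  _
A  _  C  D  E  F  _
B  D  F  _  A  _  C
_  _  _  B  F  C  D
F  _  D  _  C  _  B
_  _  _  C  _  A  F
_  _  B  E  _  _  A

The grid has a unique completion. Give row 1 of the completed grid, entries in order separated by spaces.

Row 2, column 7: row 2 has {A, C, D, E, F} and column 7 has {A, B, C, D, F}, leaving only G.
Row 1, column 7: row 1 has {A, D, F} and column 7 has {A, B, C, D, F, G}, leaving only E.
Row 2, column 2: row 2 has {A, C, D, E, F, G} and column 2 has {D}, leaving only B.
Row 3, column 4: row 3 has {A, B, C, D, F} and column 4 has {B, C, D, E, F}, leaving only G.
Row 3, column 6: row 3 has {A, B, C, D, F, G} and column 6 has {A, C, F}, leaving only E.
Row 5, column 4: row 5 has {B, C, D, F} and column 4 has {B, C, D, E, F, G}, leaving only A.
Row 5, column 6: row 5 has {A, B, C, D, F} and column 6 has {A, C, E, F}, leaving only G.
Row 1, column 6: row 1 has {A, D, E, F} and column 6 has {A, C, E, F, G}, leaving only B.
Row 5, column 2: row 5 has {A, B, C, D, F, G} and column 2 has {B, D}, leaving only E.
Row 6, column 2: row 6 has {A, C, F} and column 2 has {B, D, E}, leaving only G.
Row 1, column 2: row 1 has {A, B, D, E, F} and column 2 has {B, D, E, G}, leaving only C.
Row 1, column 1: row 1 has {A, B, C, D, E, F} and column 1 has {A, B, F}, leaving only G.
So row 1 reads: G C A F D B E.

G C A F D B E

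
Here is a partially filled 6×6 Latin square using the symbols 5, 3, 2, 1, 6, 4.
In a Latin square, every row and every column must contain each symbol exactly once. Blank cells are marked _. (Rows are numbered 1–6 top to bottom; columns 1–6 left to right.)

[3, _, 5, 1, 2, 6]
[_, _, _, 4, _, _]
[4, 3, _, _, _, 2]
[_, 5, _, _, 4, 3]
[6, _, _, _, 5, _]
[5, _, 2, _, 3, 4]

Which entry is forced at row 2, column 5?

1

Row 1, column 2: row 1 has {5, 3, 2, 1, 6} and column 2 has {5, 3}, leaving only 4.
Row 5, column 6: row 5 has {5, 6} and column 6 has {3, 2, 6, 4}, leaving only 1.
Row 2, column 6: row 2 has {4} and column 6 has {3, 2, 1, 6, 4}, leaving only 5.
Row 5, column 2: row 5 has {5, 1, 6} and column 2 has {5, 3, 4}, leaving only 2.
Row 5, column 4: row 5 has {5, 2, 1, 6} and column 4 has {1, 4}, leaving only 3.
Row 5, column 3: row 5 has {5, 3, 2, 1, 6} and column 3 has {5, 2}, leaving only 4.
Row 6, column 4: row 6 has {5, 3, 2, 4} and column 4 has {3, 1, 4}, leaving only 6.
Row 3, column 4: row 3 has {3, 2, 4} and column 4 has {3, 1, 6, 4}, leaving only 5.
Row 4, column 4: row 4 has {5, 3, 4} and column 4 has {5, 3, 1, 6, 4}, leaving only 2.
Row 4, column 1: row 4 has {5, 3, 2, 4} and column 1 has {5, 3, 6, 4}, leaving only 1.
Row 2, column 1: row 2 has {5, 4} and column 1 has {5, 3, 1, 6, 4}, leaving only 2.
Row 4, column 3: row 4 has {5, 3, 2, 1, 4} and column 3 has {5, 2, 4}, leaving only 6.
Row 3, column 3: row 3 has {5, 3, 2, 4} and column 3 has {5, 2, 6, 4}, leaving only 1.
Row 2, column 3: row 2 has {5, 2, 4} and column 3 has {5, 2, 1, 6, 4}, leaving only 3.
Row 3, column 5: row 3 has {5, 3, 2, 1, 4} and column 5 has {5, 3, 2, 4}, leaving only 6.
Row 2 already has {5, 3, 2, 4} and column 5 already has {5, 3, 2, 6, 4}, so row 2, column 5 must be 1.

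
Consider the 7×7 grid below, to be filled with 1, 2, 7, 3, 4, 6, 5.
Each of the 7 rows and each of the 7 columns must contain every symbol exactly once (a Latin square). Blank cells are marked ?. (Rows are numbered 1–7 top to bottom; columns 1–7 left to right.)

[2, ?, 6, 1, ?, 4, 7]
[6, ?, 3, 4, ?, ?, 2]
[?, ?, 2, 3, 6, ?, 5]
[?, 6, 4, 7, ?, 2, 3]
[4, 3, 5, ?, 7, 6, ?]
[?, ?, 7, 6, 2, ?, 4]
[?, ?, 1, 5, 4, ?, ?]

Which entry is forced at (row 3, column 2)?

4

Row 1, column 2: row 1 has {1, 2, 7, 4, 6} and column 2 has {3, 6}, leaving only 5.
Row 1, column 5: row 1 has {1, 2, 7, 4, 6, 5} and column 5 has {2, 7, 4, 6}, leaving only 3.
Row 5, column 4: row 5 has {7, 3, 4, 6, 5} and column 4 has {1, 7, 3, 4, 6, 5}, leaving only 2.
Row 5, column 7: row 5 has {2, 7, 3, 4, 6, 5} and column 7 has {2, 7, 3, 4, 5}, leaving only 1.
Row 6, column 2: row 6 has {2, 7, 4, 6} and column 2 has {3, 6, 5}, leaving only 1.
Row 2, column 2: row 2 has {2, 3, 4, 6} and column 2 has {1, 3, 6, 5}, leaving only 7.
Row 3 already has {2, 3, 6, 5} and column 2 already has {1, 7, 3, 6, 5}, so row 3, column 2 must be 4.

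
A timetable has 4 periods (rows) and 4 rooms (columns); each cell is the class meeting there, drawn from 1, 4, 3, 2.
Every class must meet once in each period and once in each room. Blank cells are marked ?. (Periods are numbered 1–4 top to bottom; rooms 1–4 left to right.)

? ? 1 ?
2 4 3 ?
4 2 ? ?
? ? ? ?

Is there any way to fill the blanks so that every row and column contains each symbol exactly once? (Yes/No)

No

Period 3, room 3: period 3 together with room 3 already contain {1, 4, 3, 2} — every symbol — so nothing can go there. The grid has no valid completion.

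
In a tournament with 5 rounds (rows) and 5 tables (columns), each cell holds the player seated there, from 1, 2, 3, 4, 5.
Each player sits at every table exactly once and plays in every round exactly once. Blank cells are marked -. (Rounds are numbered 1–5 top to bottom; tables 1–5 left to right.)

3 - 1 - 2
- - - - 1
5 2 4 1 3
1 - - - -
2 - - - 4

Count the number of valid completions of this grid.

3

Round 1, table 2: eliminating its round and table leaves {4, 5}.
Round 1, table 4: eliminating its round and table leaves {4, 5}.
Round 2, table 1: eliminating its round and table leaves {4}.
Round 2, table 2: eliminating its round and table leaves {3, 4, 5}.
Round 2, table 3: eliminating its round and table leaves {2, 3, 5}.
Round 2, table 4: eliminating its round and table leaves {2, 3, 4, 5}.
Round 4, table 2: eliminating its round and table leaves {3, 4, 5}.
Round 4, table 3: eliminating its round and table leaves {2, 3, 5}.
Round 4, table 4: eliminating its round and table leaves {2, 3, 4, 5}.
Round 4, table 5: eliminating its round and table leaves {5}.
Round 5, table 2: eliminating its round and table leaves {1, 3, 5}.
Round 5, table 3: eliminating its round and table leaves {3, 5}.
Round 5, table 4: eliminating its round and table leaves {3, 5}.
Enumerating the assignments across these blanks that avoid any round or table repeat gives 3 completions.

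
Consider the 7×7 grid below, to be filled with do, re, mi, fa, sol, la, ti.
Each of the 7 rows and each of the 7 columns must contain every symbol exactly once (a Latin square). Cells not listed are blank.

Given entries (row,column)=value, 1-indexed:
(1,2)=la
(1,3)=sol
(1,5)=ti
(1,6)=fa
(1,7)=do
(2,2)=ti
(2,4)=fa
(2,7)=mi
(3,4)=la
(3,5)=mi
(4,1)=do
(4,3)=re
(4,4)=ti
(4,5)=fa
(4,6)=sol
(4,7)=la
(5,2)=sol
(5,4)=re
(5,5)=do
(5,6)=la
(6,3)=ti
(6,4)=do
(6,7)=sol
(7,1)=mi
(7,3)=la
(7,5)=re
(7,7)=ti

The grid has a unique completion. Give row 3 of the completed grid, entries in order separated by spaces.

Row 1, column 1: row 1 has {do, fa, sol, la, ti} and column 1 has {do, mi}, leaving only re.
Row 1, column 4: row 1 has {do, re, fa, sol, la, ti} and column 4 has {do, re, fa, la, ti}, leaving only mi.
Row 2, column 3: row 2 has {mi, fa, ti} and column 3 has {re, sol, la, ti}, leaving only do.
Row 3, column 3: row 3 has {mi, la} and column 3 has {do, re, sol, la, ti}, leaving only fa.
Row 3, column 7: row 3 has {mi, fa, la} and column 7 has {do, mi, sol, la, ti}, leaving only re.
Row 3, column 2: row 3 has {re, mi, fa, la} and column 2 has {sol, la, ti}, leaving only do.
Row 3, column 6: row 3 has {do, re, mi, fa, la} and column 6 has {fa, sol, la}, leaving only ti.
Row 3, column 1: row 3 has {do, re, mi, fa, la, ti} and column 1 has {do, re, mi}, leaving only sol.
So row 3 reads: sol do fa la mi ti re.

sol do fa la mi ti re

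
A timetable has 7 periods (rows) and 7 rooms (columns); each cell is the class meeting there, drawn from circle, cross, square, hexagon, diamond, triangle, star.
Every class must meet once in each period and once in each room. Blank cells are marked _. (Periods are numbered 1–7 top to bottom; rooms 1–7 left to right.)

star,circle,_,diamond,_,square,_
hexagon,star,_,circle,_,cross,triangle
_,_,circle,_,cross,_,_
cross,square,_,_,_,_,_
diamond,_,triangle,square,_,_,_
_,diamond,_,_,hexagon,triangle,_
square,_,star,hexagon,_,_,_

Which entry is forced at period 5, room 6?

hexagon

Period 1, room 5: period 1 has {circle, square, diamond, star} and room 5 has {cross, hexagon}, leaving only triangle.
Period 3, room 1: period 3 has {circle, cross} and room 1 has {cross, square, hexagon, diamond, star}, leaving only triangle.
Period 3, room 2: period 3 has {circle, cross, triangle} and room 2 has {circle, square, diamond, star}, leaving only hexagon.
Period 3, room 4: period 3 has {circle, cross, hexagon, triangle} and room 4 has {circle, square, hexagon, diamond}, leaving only star.
Period 3, room 6: period 3 has {circle, cross, hexagon, triangle, star} and room 6 has {cross, square, triangle}, leaving only diamond.
Period 3, room 7: period 3 has {circle, cross, hexagon, diamond, triangle, star} and room 7 has {triangle}, leaving only square.
Period 4, room 4: period 4 has {cross, square} and room 4 has {circle, square, hexagon, diamond, star}, leaving only triangle.
Period 5, room 2: period 5 has {square, diamond, triangle} and room 2 has {circle, square, hexagon, diamond, star}, leaving only cross.
Period 6, room 1: period 6 has {hexagon, diamond, triangle} and room 1 has {cross, square, hexagon, diamond, triangle, star}, leaving only circle.
Period 6, room 4: period 6 has {circle, hexagon, diamond, triangle} and room 4 has {circle, square, hexagon, diamond, triangle, star}, leaving only cross.
Period 6, room 3: period 6 has {circle, cross, hexagon, diamond, triangle} and room 3 has {circle, triangle, star}, leaving only square.
Period 2, room 3: period 2 has {circle, cross, hexagon, triangle, star} and room 3 has {circle, square, triangle, star}, leaving only diamond.
Period 2, room 5: period 2 has {circle, cross, hexagon, diamond, triangle, star} and room 5 has {cross, hexagon, triangle}, leaving only square.
Period 4, room 3: period 4 has {cross, square, triangle} and room 3 has {circle, square, diamond, triangle, star}, leaving only hexagon.
Period 1, room 3: period 1 has {circle, square, diamond, triangle, star} and room 3 has {circle, square, hexagon, diamond, triangle, star}, leaving only cross.
Period 1, room 7: period 1 has {circle, cross, square, diamond, triangle, star} and room 7 has {square, triangle}, leaving only hexagon.
Period 6, room 7: period 6 has {circle, cross, square, hexagon, diamond, triangle} and room 7 has {square, hexagon, triangle}, leaving only star.
Period 5, room 7: period 5 has {cross, square, diamond, triangle} and room 7 has {square, hexagon, triangle, star}, leaving only circle.
Period 4, room 7: period 4 has {cross, square, hexagon, triangle} and room 7 has {circle, square, hexagon, triangle, star}, leaving only diamond.
Period 5, room 5: period 5 has {circle, cross, square, diamond, triangle} and room 5 has {cross, square, hexagon, triangle}, leaving only star.
Period 5 already has {circle, cross, square, diamond, triangle, star} and room 6 already has {cross, square, diamond, triangle}, so period 5, room 6 must be hexagon.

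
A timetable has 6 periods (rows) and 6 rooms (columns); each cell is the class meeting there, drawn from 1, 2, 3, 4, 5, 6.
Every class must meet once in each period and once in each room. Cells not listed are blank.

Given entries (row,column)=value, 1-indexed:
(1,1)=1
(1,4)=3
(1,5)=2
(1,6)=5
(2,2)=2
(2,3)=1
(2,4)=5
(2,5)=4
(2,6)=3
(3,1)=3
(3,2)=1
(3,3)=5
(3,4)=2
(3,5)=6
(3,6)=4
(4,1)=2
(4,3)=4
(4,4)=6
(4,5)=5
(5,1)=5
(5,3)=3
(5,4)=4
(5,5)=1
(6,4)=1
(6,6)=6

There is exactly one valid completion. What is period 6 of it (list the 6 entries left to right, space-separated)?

Period 6, room 1: period 6 has {1, 6} and room 1 has {1, 2, 3, 5}, leaving only 4.
Period 6, room 3: period 6 has {1, 4, 6} and room 3 has {1, 3, 4, 5}, leaving only 2.
Period 6, room 5: period 6 has {1, 2, 4, 6} and room 5 has {1, 2, 4, 5, 6}, leaving only 3.
Period 6, room 2: period 6 has {1, 2, 3, 4, 6} and room 2 has {1, 2}, leaving only 5.
So period 6 reads: 4 5 2 1 3 6.

4 5 2 1 3 6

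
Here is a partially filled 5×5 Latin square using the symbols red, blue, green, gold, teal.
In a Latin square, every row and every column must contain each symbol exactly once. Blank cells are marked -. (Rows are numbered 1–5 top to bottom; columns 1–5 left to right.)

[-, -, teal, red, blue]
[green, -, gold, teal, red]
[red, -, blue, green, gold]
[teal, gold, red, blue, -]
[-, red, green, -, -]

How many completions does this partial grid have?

1

Row 1, column 1: eliminating its row and column leaves {gold}.
Row 1, column 2: eliminating its row and column leaves {green}.
Row 2, column 2: eliminating its row and column leaves {blue}.
Row 3, column 2: eliminating its row and column leaves {teal}.
Row 4, column 5: eliminating its row and column leaves {green}.
Row 5, column 1: eliminating its row and column leaves {blue, gold}.
Row 5, column 4: eliminating its row and column leaves {gold}.
Row 5, column 5: eliminating its row and column leaves {teal}.
Only one assignment across all blanks avoids any row or column repeat, giving 1 completion.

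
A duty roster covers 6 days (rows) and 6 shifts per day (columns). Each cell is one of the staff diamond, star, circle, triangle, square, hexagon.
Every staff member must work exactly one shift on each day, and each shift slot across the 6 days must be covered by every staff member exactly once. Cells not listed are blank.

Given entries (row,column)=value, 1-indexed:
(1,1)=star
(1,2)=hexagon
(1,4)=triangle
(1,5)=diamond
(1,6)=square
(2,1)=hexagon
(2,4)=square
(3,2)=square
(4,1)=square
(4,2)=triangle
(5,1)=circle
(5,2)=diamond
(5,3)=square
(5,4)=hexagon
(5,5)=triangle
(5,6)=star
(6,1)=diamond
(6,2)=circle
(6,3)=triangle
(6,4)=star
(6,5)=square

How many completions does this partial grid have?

4

Day 1, shift 3: eliminating its day and shift leaves {circle}.
Day 2, shift 2: eliminating its day and shift leaves {star}.
Day 2, shift 3: eliminating its day and shift leaves {diamond, star, circle}.
Day 2, shift 5: eliminating its day and shift leaves {star, circle}.
Day 2, shift 6: eliminating its day and shift leaves {diamond, circle, triangle}.
Day 3, shift 1: eliminating its day and shift leaves {triangle}.
Day 3, shift 3: eliminating its day and shift leaves {diamond, star, circle, hexagon}.
Day 3, shift 4: eliminating its day and shift leaves {diamond, circle}.
Day 3, shift 5: eliminating its day and shift leaves {star, circle, hexagon}.
Day 3, shift 6: eliminating its day and shift leaves {diamond, circle, triangle, hexagon}.
Day 4, shift 3: eliminating its day and shift leaves {diamond, star, circle, hexagon}.
Day 4, shift 4: eliminating its day and shift leaves {diamond, circle}.
Day 4, shift 5: eliminating its day and shift leaves {star, circle, hexagon}.
Day 4, shift 6: eliminating its day and shift leaves {diamond, circle, hexagon}.
Day 6, shift 6: eliminating its day and shift leaves {hexagon}.
Enumerating the assignments across these blanks that avoid any day or shift repeat gives 4 completions.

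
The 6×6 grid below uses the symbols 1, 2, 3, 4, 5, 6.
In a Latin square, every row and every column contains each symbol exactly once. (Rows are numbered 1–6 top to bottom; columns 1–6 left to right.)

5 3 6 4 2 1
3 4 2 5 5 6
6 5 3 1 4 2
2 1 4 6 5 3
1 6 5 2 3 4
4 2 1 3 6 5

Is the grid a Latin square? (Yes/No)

No

Row 2 contains 5 twice (at columns 4 and 5), so it is not a permutation.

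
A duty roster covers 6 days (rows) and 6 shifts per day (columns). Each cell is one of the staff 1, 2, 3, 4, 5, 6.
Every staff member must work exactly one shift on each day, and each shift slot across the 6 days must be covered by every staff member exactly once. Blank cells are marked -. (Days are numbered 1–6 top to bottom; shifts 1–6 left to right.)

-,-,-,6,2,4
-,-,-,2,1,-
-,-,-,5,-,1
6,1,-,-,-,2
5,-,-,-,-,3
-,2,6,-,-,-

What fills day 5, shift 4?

Day 6, shift 6: day 6 has {2, 6} and shift 6 has {1, 2, 3, 4}, leaving only 5.
Day 2, shift 6: day 2 has {1, 2} and shift 6 has {1, 2, 3, 4, 5}, leaving only 6.
Day 5, shift 4 is narrowed to {1, 4}.
If it were 4, then day 5, shift 5 would be left with no valid symbol.
So day 5, shift 4 must be 1.

1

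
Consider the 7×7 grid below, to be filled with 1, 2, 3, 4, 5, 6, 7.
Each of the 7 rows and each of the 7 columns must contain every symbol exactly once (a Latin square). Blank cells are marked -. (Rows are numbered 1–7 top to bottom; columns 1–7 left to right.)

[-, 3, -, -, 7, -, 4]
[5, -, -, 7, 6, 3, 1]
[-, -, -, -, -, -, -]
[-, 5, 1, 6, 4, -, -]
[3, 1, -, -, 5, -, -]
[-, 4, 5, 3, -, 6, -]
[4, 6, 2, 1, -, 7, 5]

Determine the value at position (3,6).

Row 1, column 3: row 1 has {3, 4, 7} and column 3 has {1, 2, 5}, leaving only 6.
Row 2, column 2: row 2 has {1, 3, 5, 6, 7} and column 2 has {1, 3, 4, 5, 6}, leaving only 2.
Row 2, column 3: row 2 has {1, 2, 3, 5, 6, 7} and column 3 has {1, 2, 5, 6}, leaving only 4.
Row 3, column 2: row 3 has {} and column 2 has {1, 2, 3, 4, 5, 6}, leaving only 7.
Row 3, column 3: row 3 has {7} and column 3 has {1, 2, 4, 5, 6}, leaving only 3.
Row 4, column 6: row 4 has {1, 4, 5, 6} and column 6 has {3, 6, 7}, leaving only 2.
Row 4, column 1: row 4 has {1, 2, 4, 5, 6} and column 1 has {3, 4, 5}, leaving only 7.
Row 4, column 7: row 4 has {1, 2, 4, 5, 6, 7} and column 7 has {1, 4, 5}, leaving only 3.
Row 5, column 3: row 5 has {1, 3, 5} and column 3 has {1, 2, 3, 4, 5, 6}, leaving only 7.
Row 5, column 6: row 5 has {1, 3, 5, 7} and column 6 has {2, 3, 6, 7}, leaving only 4.
Row 5, column 4: row 5 has {1, 3, 4, 5, 7} and column 4 has {1, 3, 6, 7}, leaving only 2.
Row 1, column 4: row 1 has {3, 4, 6, 7} and column 4 has {1, 2, 3, 6, 7}, leaving only 5.
Row 1, column 6: row 1 has {3, 4, 5, 6, 7} and column 6 has {2, 3, 4, 6, 7}, leaving only 1.
Row 3 already has {3, 7} and column 6 already has {1, 2, 3, 4, 6, 7}, so row 3, column 6 must be 5.

5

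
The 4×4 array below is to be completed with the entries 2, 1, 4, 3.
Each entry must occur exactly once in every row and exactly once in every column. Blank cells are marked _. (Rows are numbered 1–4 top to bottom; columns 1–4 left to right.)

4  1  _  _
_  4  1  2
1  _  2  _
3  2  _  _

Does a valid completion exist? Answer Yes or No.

No

Row 2, column 1: row 2 together with column 1 already contain {2, 1, 4, 3} — every symbol — so nothing can go there. The grid has no valid completion.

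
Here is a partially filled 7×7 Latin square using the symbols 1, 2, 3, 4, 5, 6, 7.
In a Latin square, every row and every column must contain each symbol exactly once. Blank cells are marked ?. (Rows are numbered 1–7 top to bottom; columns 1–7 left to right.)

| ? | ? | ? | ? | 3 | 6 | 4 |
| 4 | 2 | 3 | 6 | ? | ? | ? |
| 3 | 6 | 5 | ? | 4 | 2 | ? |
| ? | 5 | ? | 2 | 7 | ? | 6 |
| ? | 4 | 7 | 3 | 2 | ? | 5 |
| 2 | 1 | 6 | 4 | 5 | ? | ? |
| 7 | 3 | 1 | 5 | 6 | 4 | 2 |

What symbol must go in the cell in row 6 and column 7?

3

Row 1, column 2: row 1 has {3, 4, 6} and column 2 has {1, 2, 3, 4, 5, 6}, leaving only 7.
Row 1, column 3: row 1 has {3, 4, 6, 7} and column 3 has {1, 3, 5, 6, 7}, leaving only 2.
Row 1, column 4: row 1 has {2, 3, 4, 6, 7} and column 4 has {2, 3, 4, 5, 6}, leaving only 1.
Row 1, column 1: row 1 has {1, 2, 3, 4, 6, 7} and column 1 has {2, 3, 4, 7}, leaving only 5.
Row 2, column 5: row 2 has {2, 3, 4, 6} and column 5 has {2, 3, 4, 5, 6, 7}, leaving only 1.
Row 2, column 7: row 2 has {1, 2, 3, 4, 6} and column 7 has {2, 4, 5, 6}, leaving only 7.
Row 6 already has {1, 2, 4, 5, 6} and column 7 already has {2, 4, 5, 6, 7}, so row 6, column 7 must be 3.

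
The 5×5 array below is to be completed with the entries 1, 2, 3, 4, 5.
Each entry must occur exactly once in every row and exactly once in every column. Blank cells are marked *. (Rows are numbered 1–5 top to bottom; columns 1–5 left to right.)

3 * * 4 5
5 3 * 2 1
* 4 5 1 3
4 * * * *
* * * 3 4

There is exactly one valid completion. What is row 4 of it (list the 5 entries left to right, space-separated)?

4 1 3 5 2

Row 4, column 4: row 4 has {4} and column 4 has {1, 2, 3, 4}, leaving only 5.
Row 4, column 5: row 4 has {4, 5} and column 5 has {1, 3, 4, 5}, leaving only 2.
Row 4, column 2: row 4 has {2, 4, 5} and column 2 has {3, 4}, leaving only 1.
Row 4, column 3: row 4 has {1, 2, 4, 5} and column 3 has {5}, leaving only 3.
So row 4 reads: 4 1 3 5 2.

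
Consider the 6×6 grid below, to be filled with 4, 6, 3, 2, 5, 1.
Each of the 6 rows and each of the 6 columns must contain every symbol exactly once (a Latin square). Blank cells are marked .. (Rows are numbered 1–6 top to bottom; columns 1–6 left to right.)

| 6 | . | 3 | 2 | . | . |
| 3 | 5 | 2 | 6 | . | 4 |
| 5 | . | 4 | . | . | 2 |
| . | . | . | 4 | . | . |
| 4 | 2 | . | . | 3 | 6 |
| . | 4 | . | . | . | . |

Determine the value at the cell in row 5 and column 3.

Row 1, column 2: row 1 has {6, 3, 2} and column 2 has {4, 2, 5}, leaving only 1.
Row 1, column 6: row 1 has {6, 3, 2, 1} and column 6 has {4, 6, 2}, leaving only 5.
Row 1, column 5: row 1 has {6, 3, 2, 5, 1} and column 5 has {3}, leaving only 4.
Row 2, column 5: row 2 has {4, 6, 3, 2, 5} and column 5 has {4, 3}, leaving only 1.
Row 3, column 5: row 3 has {4, 2, 5} and column 5 has {4, 3, 1}, leaving only 6.
Row 3, column 2: row 3 has {4, 6, 2, 5} and column 2 has {4, 2, 5, 1}, leaving only 3.
Row 3, column 4: row 3 has {4, 6, 3, 2, 5} and column 4 has {4, 6, 2}, leaving only 1.
Row 4, column 2: row 4 has {4} and column 2 has {4, 3, 2, 5, 1}, leaving only 6.
Row 5, column 4: row 5 has {4, 6, 3, 2} and column 4 has {4, 6, 2, 1}, leaving only 5.
Row 5 already has {4, 6, 3, 2, 5} and column 3 already has {4, 3, 2}, so row 5, column 3 must be 1.

1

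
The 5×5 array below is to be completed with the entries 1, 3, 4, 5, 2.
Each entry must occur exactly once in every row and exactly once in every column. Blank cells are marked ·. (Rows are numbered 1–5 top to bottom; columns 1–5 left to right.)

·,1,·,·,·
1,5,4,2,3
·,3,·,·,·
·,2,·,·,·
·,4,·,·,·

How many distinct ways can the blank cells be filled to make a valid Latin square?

56

Row 1, column 1: eliminating its row and column leaves {3, 4, 5, 2}.
Row 1, column 3: eliminating its row and column leaves {3, 5, 2}.
Row 1, column 4: eliminating its row and column leaves {3, 4, 5}.
Row 1, column 5: eliminating its row and column leaves {4, 5, 2}.
Row 3, column 1: eliminating its row and column leaves {4, 5, 2}.
Row 3, column 3: eliminating its row and column leaves {1, 5, 2}.
Row 3, column 4: eliminating its row and column leaves {1, 4, 5}.
Row 3, column 5: eliminating its row and column leaves {1, 4, 5, 2}.
Row 4, column 1: eliminating its row and column leaves {3, 4, 5}.
Row 4, column 3: eliminating its row and column leaves {1, 3, 5}.
Row 4, column 4: eliminating its row and column leaves {1, 3, 4, 5}.
Row 4, column 5: eliminating its row and column leaves {1, 4, 5}.
Row 5, column 1: eliminating its row and column leaves {3, 5, 2}.
Row 5, column 3: eliminating its row and column leaves {1, 3, 5, 2}.
Row 5, column 4: eliminating its row and column leaves {1, 3, 5}.
Row 5, column 5: eliminating its row and column leaves {1, 5, 2}.
Enumerating the assignments across these blanks that avoid any row or column repeat gives 56 completions.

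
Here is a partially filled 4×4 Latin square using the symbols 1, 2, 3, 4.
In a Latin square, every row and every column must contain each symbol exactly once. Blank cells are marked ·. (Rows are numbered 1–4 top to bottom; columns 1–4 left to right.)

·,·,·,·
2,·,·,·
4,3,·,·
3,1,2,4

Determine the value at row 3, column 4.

Row 1, column 1: row 1 has {} and column 1 has {2, 3, 4}, leaving only 1.
Row 2, column 2: row 2 has {2} and column 2 has {1, 3}, leaving only 4.
Row 1, column 2: row 1 has {1} and column 2 has {1, 3, 4}, leaving only 2.
Row 1, column 4: row 1 has {1, 2} and column 4 has {4}, leaving only 3.
Row 1, column 3: row 1 has {1, 2, 3} and column 3 has {2}, leaving only 4.
Row 2, column 4: row 2 has {2, 4} and column 4 has {3, 4}, leaving only 1.
Row 3 already has {3, 4} and column 4 already has {1, 3, 4}, so row 3, column 4 must be 2.

2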